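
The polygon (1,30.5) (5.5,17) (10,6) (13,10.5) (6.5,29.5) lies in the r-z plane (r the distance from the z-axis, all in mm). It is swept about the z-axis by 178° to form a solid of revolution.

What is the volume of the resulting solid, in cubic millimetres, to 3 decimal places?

Profile (r,z), 5 vertices: (1,30.5) (5.5,17) (10,6) (13,10.5) (6.5,29.5)
edge 0: (1,30.5)→(5.5,17)  cross = 1·17 − 5.5·30.5 = -150.7500; (r_i+r_j)·cross = 6.5·-150.7500 = -979.8750
edge 1: (5.5,17)→(10,6)  cross = 5.5·6 − 10·17 = -137.0000; (r_i+r_j)·cross = 15.5·-137.0000 = -2123.5000
edge 2: (10,6)→(13,10.5)  cross = 10·10.5 − 13·6 = 27.0000; (r_i+r_j)·cross = 23·27.0000 = 621.0000
edge 3: (13,10.5)→(6.5,29.5)  cross = 13·29.5 − 6.5·10.5 = 315.2500; (r_i+r_j)·cross = 19.5·315.2500 = 6147.3750
edge 4: (6.5,29.5)→(1,30.5)  cross = 6.5·30.5 − 1·29.5 = 168.7500; (r_i+r_j)·cross = 7.5·168.7500 = 1265.6250
Σcross = 223.2500 → A = |Σcross|/2 = 111.6250 mm²
Σ(r_i+r_j)·cross = 4930.6250 → first moment M = |Σ|/6 = 821.7708
R_c = M/A = 821.7708/111.6250 = 7.3619 mm
θ = 178° = 3.106686 rad
V = θ·R_c·A = 3.106686·7.3619·111.6250 = 2552.984 mm³

Volume = 2552.984 mm³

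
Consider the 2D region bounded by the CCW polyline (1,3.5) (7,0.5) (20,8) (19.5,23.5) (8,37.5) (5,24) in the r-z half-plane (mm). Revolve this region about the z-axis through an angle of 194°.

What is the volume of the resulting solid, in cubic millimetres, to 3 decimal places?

Volume = 16033.478 mm³

Profile (r,z), 6 vertices: (1,3.5) (7,0.5) (20,8) (19.5,23.5) (8,37.5) (5,24)
edge 0: (1,3.5)→(7,0.5)  cross = 1·0.5 − 7·3.5 = -24.0000; (r_i+r_j)·cross = 8·-24.0000 = -192.0000
edge 1: (7,0.5)→(20,8)  cross = 7·8 − 20·0.5 = 46.0000; (r_i+r_j)·cross = 27·46.0000 = 1242.0000
edge 2: (20,8)→(19.5,23.5)  cross = 20·23.5 − 19.5·8 = 314.0000; (r_i+r_j)·cross = 39.5·314.0000 = 12403.0000
edge 3: (19.5,23.5)→(8,37.5)  cross = 19.5·37.5 − 8·23.5 = 543.2500; (r_i+r_j)·cross = 27.5·543.2500 = 14939.3750
edge 4: (8,37.5)→(5,24)  cross = 8·24 − 5·37.5 = 4.5000; (r_i+r_j)·cross = 13·4.5000 = 58.5000
edge 5: (5,24)→(1,3.5)  cross = 5·3.5 − 1·24 = -6.5000; (r_i+r_j)·cross = 6·-6.5000 = -39.0000
Σcross = 877.2500 → A = |Σcross|/2 = 438.6250 mm²
Σ(r_i+r_j)·cross = 28411.8750 → first moment M = |Σ|/6 = 4735.3125
R_c = M/A = 4735.3125/438.6250 = 10.7958 mm
θ = 194° = 3.385939 rad
V = θ·R_c·A = 3.385939·10.7958·438.6250 = 16033.478 mm³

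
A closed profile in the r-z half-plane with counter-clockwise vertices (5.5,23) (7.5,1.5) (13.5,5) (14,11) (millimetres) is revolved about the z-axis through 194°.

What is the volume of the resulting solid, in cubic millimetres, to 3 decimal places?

Profile (r,z), 4 vertices: (5.5,23) (7.5,1.5) (13.5,5) (14,11)
edge 0: (5.5,23)→(7.5,1.5)  cross = 5.5·1.5 − 7.5·23 = -164.2500; (r_i+r_j)·cross = 13·-164.2500 = -2135.2500
edge 1: (7.5,1.5)→(13.5,5)  cross = 7.5·5 − 13.5·1.5 = 17.2500; (r_i+r_j)·cross = 21·17.2500 = 362.2500
edge 2: (13.5,5)→(14,11)  cross = 13.5·11 − 14·5 = 78.5000; (r_i+r_j)·cross = 27.5·78.5000 = 2158.7500
edge 3: (14,11)→(5.5,23)  cross = 14·23 − 5.5·11 = 261.5000; (r_i+r_j)·cross = 19.5·261.5000 = 5099.2500
Σcross = 193.0000 → A = |Σcross|/2 = 96.5000 mm²
Σ(r_i+r_j)·cross = 5485.0000 → first moment M = |Σ|/6 = 914.1667
R_c = M/A = 914.1667/96.5000 = 9.4732 mm
θ = 194° = 3.385939 rad
V = θ·R_c·A = 3.385939·9.4732·96.5000 = 3095.312 mm³

Volume = 3095.312 mm³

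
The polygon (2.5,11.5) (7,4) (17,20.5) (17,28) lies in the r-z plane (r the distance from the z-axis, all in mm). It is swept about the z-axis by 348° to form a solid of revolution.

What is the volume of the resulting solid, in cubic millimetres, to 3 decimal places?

Volume = 8021.900 mm³

Profile (r,z), 4 vertices: (2.5,11.5) (7,4) (17,20.5) (17,28)
edge 0: (2.5,11.5)→(7,4)  cross = 2.5·4 − 7·11.5 = -70.5000; (r_i+r_j)·cross = 9.5·-70.5000 = -669.7500
edge 1: (7,4)→(17,20.5)  cross = 7·20.5 − 17·4 = 75.5000; (r_i+r_j)·cross = 24·75.5000 = 1812.0000
edge 2: (17,20.5)→(17,28)  cross = 17·28 − 17·20.5 = 127.5000; (r_i+r_j)·cross = 34·127.5000 = 4335.0000
edge 3: (17,28)→(2.5,11.5)  cross = 17·11.5 − 2.5·28 = 125.5000; (r_i+r_j)·cross = 19.5·125.5000 = 2447.2500
Σcross = 258.0000 → A = |Σcross|/2 = 129.0000 mm²
Σ(r_i+r_j)·cross = 7924.5000 → first moment M = |Σ|/6 = 1320.7500
R_c = M/A = 1320.7500/129.0000 = 10.2384 mm
θ = 348° = 6.073746 rad
V = θ·R_c·A = 6.073746·10.2384·129.0000 = 8021.900 mm³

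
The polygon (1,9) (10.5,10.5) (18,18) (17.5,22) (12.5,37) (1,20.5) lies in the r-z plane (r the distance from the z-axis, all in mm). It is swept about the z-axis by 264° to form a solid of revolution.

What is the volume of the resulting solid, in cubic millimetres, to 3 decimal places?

Profile (r,z), 6 vertices: (1,9) (10.5,10.5) (18,18) (17.5,22) (12.5,37) (1,20.5)
edge 0: (1,9)→(10.5,10.5)  cross = 1·10.5 − 10.5·9 = -84.0000; (r_i+r_j)·cross = 11.5·-84.0000 = -966.0000
edge 1: (10.5,10.5)→(18,18)  cross = 10.5·18 − 18·10.5 = 0.0000; (r_i+r_j)·cross = 28.5·0.0000 = 0.0000
edge 2: (18,18)→(17.5,22)  cross = 18·22 − 17.5·18 = 81.0000; (r_i+r_j)·cross = 35.5·81.0000 = 2875.5000
edge 3: (17.5,22)→(12.5,37)  cross = 17.5·37 − 12.5·22 = 372.5000; (r_i+r_j)·cross = 30·372.5000 = 11175.0000
edge 4: (12.5,37)→(1,20.5)  cross = 12.5·20.5 − 1·37 = 219.2500; (r_i+r_j)·cross = 13.5·219.2500 = 2959.8750
edge 5: (1,20.5)→(1,9)  cross = 1·9 − 1·20.5 = -11.5000; (r_i+r_j)·cross = 2·-11.5000 = -23.0000
Σcross = 577.2500 → A = |Σcross|/2 = 288.6250 mm²
Σ(r_i+r_j)·cross = 16021.3750 → first moment M = |Σ|/6 = 2670.2292
R_c = M/A = 2670.2292/288.6250 = 9.2516 mm
θ = 264° = 4.607669 rad
V = θ·R_c·A = 4.607669·9.2516·288.6250 = 12303.533 mm³

Volume = 12303.533 mm³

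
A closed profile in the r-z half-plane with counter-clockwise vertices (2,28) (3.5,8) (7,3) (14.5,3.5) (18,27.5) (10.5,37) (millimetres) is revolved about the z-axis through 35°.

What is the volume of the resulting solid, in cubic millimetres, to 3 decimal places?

Profile (r,z), 6 vertices: (2,28) (3.5,8) (7,3) (14.5,3.5) (18,27.5) (10.5,37)
edge 0: (2,28)→(3.5,8)  cross = 2·8 − 3.5·28 = -82.0000; (r_i+r_j)·cross = 5.5·-82.0000 = -451.0000
edge 1: (3.5,8)→(7,3)  cross = 3.5·3 − 7·8 = -45.5000; (r_i+r_j)·cross = 10.5·-45.5000 = -477.7500
edge 2: (7,3)→(14.5,3.5)  cross = 7·3.5 − 14.5·3 = -19.0000; (r_i+r_j)·cross = 21.5·-19.0000 = -408.5000
edge 3: (14.5,3.5)→(18,27.5)  cross = 14.5·27.5 − 18·3.5 = 335.7500; (r_i+r_j)·cross = 32.5·335.7500 = 10911.8750
edge 4: (18,27.5)→(10.5,37)  cross = 18·37 − 10.5·27.5 = 377.2500; (r_i+r_j)·cross = 28.5·377.2500 = 10751.6250
edge 5: (10.5,37)→(2,28)  cross = 10.5·28 − 2·37 = 220.0000; (r_i+r_j)·cross = 12.5·220.0000 = 2750.0000
Σcross = 786.5000 → A = |Σcross|/2 = 393.2500 mm²
Σ(r_i+r_j)·cross = 23076.2500 → first moment M = |Σ|/6 = 3846.0417
R_c = M/A = 3846.0417/393.2500 = 9.7801 mm
θ = 35° = 0.610865 rad
V = θ·R_c·A = 0.610865·9.7801·393.2500 = 2349.413 mm³

Volume = 2349.413 mm³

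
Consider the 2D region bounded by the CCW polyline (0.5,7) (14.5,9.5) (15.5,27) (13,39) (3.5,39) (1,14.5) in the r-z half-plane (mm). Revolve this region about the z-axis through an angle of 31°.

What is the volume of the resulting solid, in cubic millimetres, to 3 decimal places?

Profile (r,z), 6 vertices: (0.5,7) (14.5,9.5) (15.5,27) (13,39) (3.5,39) (1,14.5)
edge 0: (0.5,7)→(14.5,9.5)  cross = 0.5·9.5 − 14.5·7 = -96.7500; (r_i+r_j)·cross = 15·-96.7500 = -1451.2500
edge 1: (14.5,9.5)→(15.5,27)  cross = 14.5·27 − 15.5·9.5 = 244.2500; (r_i+r_j)·cross = 30·244.2500 = 7327.5000
edge 2: (15.5,27)→(13,39)  cross = 15.5·39 − 13·27 = 253.5000; (r_i+r_j)·cross = 28.5·253.5000 = 7224.7500
edge 3: (13,39)→(3.5,39)  cross = 13·39 − 3.5·39 = 370.5000; (r_i+r_j)·cross = 16.5·370.5000 = 6113.2500
edge 4: (3.5,39)→(1,14.5)  cross = 3.5·14.5 − 1·39 = 11.7500; (r_i+r_j)·cross = 4.5·11.7500 = 52.8750
edge 5: (1,14.5)→(0.5,7)  cross = 1·7 − 0.5·14.5 = -0.2500; (r_i+r_j)·cross = 1.5·-0.2500 = -0.3750
Σcross = 783.0000 → A = |Σcross|/2 = 391.5000 mm²
Σ(r_i+r_j)·cross = 19266.7500 → first moment M = |Σ|/6 = 3211.1250
R_c = M/A = 3211.1250/391.5000 = 8.2021 mm
θ = 31° = 0.541052 rad
V = θ·R_c·A = 0.541052·8.2021·391.5000 = 1737.386 mm³

Volume = 1737.386 mm³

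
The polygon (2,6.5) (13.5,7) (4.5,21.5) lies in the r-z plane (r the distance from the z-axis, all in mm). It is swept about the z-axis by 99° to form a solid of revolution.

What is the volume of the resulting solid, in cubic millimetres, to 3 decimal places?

Volume = 986.329 mm³

Profile (r,z), 3 vertices: (2,6.5) (13.5,7) (4.5,21.5)
edge 0: (2,6.5)→(13.5,7)  cross = 2·7 − 13.5·6.5 = -73.7500; (r_i+r_j)·cross = 15.5·-73.7500 = -1143.1250
edge 1: (13.5,7)→(4.5,21.5)  cross = 13.5·21.5 − 4.5·7 = 258.7500; (r_i+r_j)·cross = 18·258.7500 = 4657.5000
edge 2: (4.5,21.5)→(2,6.5)  cross = 4.5·6.5 − 2·21.5 = -13.7500; (r_i+r_j)·cross = 6.5·-13.7500 = -89.3750
Σcross = 171.2500 → A = |Σcross|/2 = 85.6250 mm²
Σ(r_i+r_j)·cross = 3425.0000 → first moment M = |Σ|/6 = 570.8333
R_c = M/A = 570.8333/85.6250 = 6.6667 mm
θ = 99° = 1.727876 rad
V = θ·R_c·A = 1.727876·6.6667·85.6250 = 986.329 mm³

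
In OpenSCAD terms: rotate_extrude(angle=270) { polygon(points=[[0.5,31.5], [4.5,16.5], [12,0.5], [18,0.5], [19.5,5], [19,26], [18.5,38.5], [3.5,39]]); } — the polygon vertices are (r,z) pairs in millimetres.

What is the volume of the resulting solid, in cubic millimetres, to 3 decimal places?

Volume = 29491.112 mm³

Profile (r,z), 8 vertices: (0.5,31.5) (4.5,16.5) (12,0.5) (18,0.5) (19.5,5) (19,26) (18.5,38.5) (3.5,39)
edge 0: (0.5,31.5)→(4.5,16.5)  cross = 0.5·16.5 − 4.5·31.5 = -133.5000; (r_i+r_j)·cross = 5·-133.5000 = -667.5000
edge 1: (4.5,16.5)→(12,0.5)  cross = 4.5·0.5 − 12·16.5 = -195.7500; (r_i+r_j)·cross = 16.5·-195.7500 = -3229.8750
edge 2: (12,0.5)→(18,0.5)  cross = 12·0.5 − 18·0.5 = -3.0000; (r_i+r_j)·cross = 30·-3.0000 = -90.0000
edge 3: (18,0.5)→(19.5,5)  cross = 18·5 − 19.5·0.5 = 80.2500; (r_i+r_j)·cross = 37.5·80.2500 = 3009.3750
edge 4: (19.5,5)→(19,26)  cross = 19.5·26 − 19·5 = 412.0000; (r_i+r_j)·cross = 38.5·412.0000 = 15862.0000
edge 5: (19,26)→(18.5,38.5)  cross = 19·38.5 − 18.5·26 = 250.5000; (r_i+r_j)·cross = 37.5·250.5000 = 9393.7500
edge 6: (18.5,38.5)→(3.5,39)  cross = 18.5·39 − 3.5·38.5 = 586.7500; (r_i+r_j)·cross = 22·586.7500 = 12908.5000
edge 7: (3.5,39)→(0.5,31.5)  cross = 3.5·31.5 − 0.5·39 = 90.7500; (r_i+r_j)·cross = 4·90.7500 = 363.0000
Σcross = 1088.0000 → A = |Σcross|/2 = 544.0000 mm²
Σ(r_i+r_j)·cross = 37549.2500 → first moment M = |Σ|/6 = 6258.2083
R_c = M/A = 6258.2083/544.0000 = 11.5041 mm
θ = 270° = 4.712389 rad
V = θ·R_c·A = 4.712389·11.5041·544.0000 = 29491.112 mm³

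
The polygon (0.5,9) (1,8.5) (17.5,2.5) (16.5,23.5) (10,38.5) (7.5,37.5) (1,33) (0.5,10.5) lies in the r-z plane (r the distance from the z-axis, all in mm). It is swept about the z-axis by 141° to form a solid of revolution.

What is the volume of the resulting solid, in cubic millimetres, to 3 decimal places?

Volume = 9744.605 mm³

Profile (r,z), 8 vertices: (0.5,9) (1,8.5) (17.5,2.5) (16.5,23.5) (10,38.5) (7.5,37.5) (1,33) (0.5,10.5)
edge 0: (0.5,9)→(1,8.5)  cross = 0.5·8.5 − 1·9 = -4.7500; (r_i+r_j)·cross = 1.5·-4.7500 = -7.1250
edge 1: (1,8.5)→(17.5,2.5)  cross = 1·2.5 − 17.5·8.5 = -146.2500; (r_i+r_j)·cross = 18.5·-146.2500 = -2705.6250
edge 2: (17.5,2.5)→(16.5,23.5)  cross = 17.5·23.5 − 16.5·2.5 = 370.0000; (r_i+r_j)·cross = 34·370.0000 = 12580.0000
edge 3: (16.5,23.5)→(10,38.5)  cross = 16.5·38.5 − 10·23.5 = 400.2500; (r_i+r_j)·cross = 26.5·400.2500 = 10606.6250
edge 4: (10,38.5)→(7.5,37.5)  cross = 10·37.5 − 7.5·38.5 = 86.2500; (r_i+r_j)·cross = 17.5·86.2500 = 1509.3750
edge 5: (7.5,37.5)→(1,33)  cross = 7.5·33 − 1·37.5 = 210.0000; (r_i+r_j)·cross = 8.5·210.0000 = 1785.0000
edge 6: (1,33)→(0.5,10.5)  cross = 1·10.5 − 0.5·33 = -6.0000; (r_i+r_j)·cross = 1.5·-6.0000 = -9.0000
edge 7: (0.5,10.5)→(0.5,9)  cross = 0.5·9 − 0.5·10.5 = -0.7500; (r_i+r_j)·cross = 1·-0.7500 = -0.7500
Σcross = 908.7500 → A = |Σcross|/2 = 454.3750 mm²
Σ(r_i+r_j)·cross = 23758.5000 → first moment M = |Σ|/6 = 3959.7500
R_c = M/A = 3959.7500/454.3750 = 8.7147 mm
θ = 141° = 2.460914 rad
V = θ·R_c·A = 2.460914·8.7147·454.3750 = 9744.605 mm³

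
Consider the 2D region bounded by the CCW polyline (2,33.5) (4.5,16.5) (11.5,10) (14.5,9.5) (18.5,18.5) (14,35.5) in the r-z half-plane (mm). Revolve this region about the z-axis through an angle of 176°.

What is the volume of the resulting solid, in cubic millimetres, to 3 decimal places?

Volume = 9387.614 mm³

Profile (r,z), 6 vertices: (2,33.5) (4.5,16.5) (11.5,10) (14.5,9.5) (18.5,18.5) (14,35.5)
edge 0: (2,33.5)→(4.5,16.5)  cross = 2·16.5 − 4.5·33.5 = -117.7500; (r_i+r_j)·cross = 6.5·-117.7500 = -765.3750
edge 1: (4.5,16.5)→(11.5,10)  cross = 4.5·10 − 11.5·16.5 = -144.7500; (r_i+r_j)·cross = 16·-144.7500 = -2316.0000
edge 2: (11.5,10)→(14.5,9.5)  cross = 11.5·9.5 − 14.5·10 = -35.7500; (r_i+r_j)·cross = 26·-35.7500 = -929.5000
edge 3: (14.5,9.5)→(18.5,18.5)  cross = 14.5·18.5 − 18.5·9.5 = 92.5000; (r_i+r_j)·cross = 33·92.5000 = 3052.5000
edge 4: (18.5,18.5)→(14,35.5)  cross = 18.5·35.5 − 14·18.5 = 397.7500; (r_i+r_j)·cross = 32.5·397.7500 = 12926.8750
edge 5: (14,35.5)→(2,33.5)  cross = 14·33.5 − 2·35.5 = 398.0000; (r_i+r_j)·cross = 16·398.0000 = 6368.0000
Σcross = 590.0000 → A = |Σcross|/2 = 295.0000 mm²
Σ(r_i+r_j)·cross = 18336.5000 → first moment M = |Σ|/6 = 3056.0833
R_c = M/A = 3056.0833/295.0000 = 10.3596 mm
θ = 176° = 3.071779 rad
V = θ·R_c·A = 3.071779·10.3596·295.0000 = 9387.614 mm³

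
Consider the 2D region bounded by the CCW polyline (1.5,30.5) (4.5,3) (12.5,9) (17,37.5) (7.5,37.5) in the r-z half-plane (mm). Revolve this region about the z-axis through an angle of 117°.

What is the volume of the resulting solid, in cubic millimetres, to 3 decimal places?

Profile (r,z), 5 vertices: (1.5,30.5) (4.5,3) (12.5,9) (17,37.5) (7.5,37.5)
edge 0: (1.5,30.5)→(4.5,3)  cross = 1.5·3 − 4.5·30.5 = -132.7500; (r_i+r_j)·cross = 6·-132.7500 = -796.5000
edge 1: (4.5,3)→(12.5,9)  cross = 4.5·9 − 12.5·3 = 3.0000; (r_i+r_j)·cross = 17·3.0000 = 51.0000
edge 2: (12.5,9)→(17,37.5)  cross = 12.5·37.5 − 17·9 = 315.7500; (r_i+r_j)·cross = 29.5·315.7500 = 9314.6250
edge 3: (17,37.5)→(7.5,37.5)  cross = 17·37.5 − 7.5·37.5 = 356.2500; (r_i+r_j)·cross = 24.5·356.2500 = 8728.1250
edge 4: (7.5,37.5)→(1.5,30.5)  cross = 7.5·30.5 − 1.5·37.5 = 172.5000; (r_i+r_j)·cross = 9·172.5000 = 1552.5000
Σcross = 714.7500 → A = |Σcross|/2 = 357.3750 mm²
Σ(r_i+r_j)·cross = 18849.7500 → first moment M = |Σ|/6 = 3141.6250
R_c = M/A = 3141.6250/357.3750 = 8.7908 mm
θ = 117° = 2.042035 rad
V = θ·R_c·A = 2.042035·8.7908·357.3750 = 6415.309 mm³

Volume = 6415.309 mm³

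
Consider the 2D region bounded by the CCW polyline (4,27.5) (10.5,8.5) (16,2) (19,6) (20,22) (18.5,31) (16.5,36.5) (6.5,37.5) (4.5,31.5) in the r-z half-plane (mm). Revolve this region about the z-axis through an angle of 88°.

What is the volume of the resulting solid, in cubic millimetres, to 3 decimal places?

Profile (r,z), 9 vertices: (4,27.5) (10.5,8.5) (16,2) (19,6) (20,22) (18.5,31) (16.5,36.5) (6.5,37.5) (4.5,31.5)
edge 0: (4,27.5)→(10.5,8.5)  cross = 4·8.5 − 10.5·27.5 = -254.7500; (r_i+r_j)·cross = 14.5·-254.7500 = -3693.8750
edge 1: (10.5,8.5)→(16,2)  cross = 10.5·2 − 16·8.5 = -115.0000; (r_i+r_j)·cross = 26.5·-115.0000 = -3047.5000
edge 2: (16,2)→(19,6)  cross = 16·6 − 19·2 = 58.0000; (r_i+r_j)·cross = 35·58.0000 = 2030.0000
edge 3: (19,6)→(20,22)  cross = 19·22 − 20·6 = 298.0000; (r_i+r_j)·cross = 39·298.0000 = 11622.0000
edge 4: (20,22)→(18.5,31)  cross = 20·31 − 18.5·22 = 213.0000; (r_i+r_j)·cross = 38.5·213.0000 = 8200.5000
edge 5: (18.5,31)→(16.5,36.5)  cross = 18.5·36.5 − 16.5·31 = 163.7500; (r_i+r_j)·cross = 35·163.7500 = 5731.2500
edge 6: (16.5,36.5)→(6.5,37.5)  cross = 16.5·37.5 − 6.5·36.5 = 381.5000; (r_i+r_j)·cross = 23·381.5000 = 8774.5000
edge 7: (6.5,37.5)→(4.5,31.5)  cross = 6.5·31.5 − 4.5·37.5 = 36.0000; (r_i+r_j)·cross = 11·36.0000 = 396.0000
edge 8: (4.5,31.5)→(4,27.5)  cross = 4.5·27.5 − 4·31.5 = -2.2500; (r_i+r_j)·cross = 8.5·-2.2500 = -19.1250
Σcross = 778.2500 → A = |Σcross|/2 = 389.1250 mm²
Σ(r_i+r_j)·cross = 29993.7500 → first moment M = |Σ|/6 = 4998.9583
R_c = M/A = 4998.9583/389.1250 = 12.8467 mm
θ = 88° = 1.535890 rad
V = θ·R_c·A = 1.535890·12.8467·389.1250 = 7677.849 mm³

Volume = 7677.849 mm³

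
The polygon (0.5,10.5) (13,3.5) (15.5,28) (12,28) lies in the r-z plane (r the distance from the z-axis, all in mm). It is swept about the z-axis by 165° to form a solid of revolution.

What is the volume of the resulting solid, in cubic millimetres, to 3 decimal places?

Volume = 5329.417 mm³

Profile (r,z), 4 vertices: (0.5,10.5) (13,3.5) (15.5,28) (12,28)
edge 0: (0.5,10.5)→(13,3.5)  cross = 0.5·3.5 − 13·10.5 = -134.7500; (r_i+r_j)·cross = 13.5·-134.7500 = -1819.1250
edge 1: (13,3.5)→(15.5,28)  cross = 13·28 − 15.5·3.5 = 309.7500; (r_i+r_j)·cross = 28.5·309.7500 = 8827.8750
edge 2: (15.5,28)→(12,28)  cross = 15.5·28 − 12·28 = 98.0000; (r_i+r_j)·cross = 27.5·98.0000 = 2695.0000
edge 3: (12,28)→(0.5,10.5)  cross = 12·10.5 − 0.5·28 = 112.0000; (r_i+r_j)·cross = 12.5·112.0000 = 1400.0000
Σcross = 385.0000 → A = |Σcross|/2 = 192.5000 mm²
Σ(r_i+r_j)·cross = 11103.7500 → first moment M = |Σ|/6 = 1850.6250
R_c = M/A = 1850.6250/192.5000 = 9.6136 mm
θ = 165° = 2.879793 rad
V = θ·R_c·A = 2.879793·9.6136·192.5000 = 5329.417 mm³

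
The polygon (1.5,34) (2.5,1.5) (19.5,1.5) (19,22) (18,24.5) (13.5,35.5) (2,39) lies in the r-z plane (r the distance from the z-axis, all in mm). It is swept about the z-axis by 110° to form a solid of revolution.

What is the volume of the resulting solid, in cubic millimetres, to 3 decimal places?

Profile (r,z), 7 vertices: (1.5,34) (2.5,1.5) (19.5,1.5) (19,22) (18,24.5) (13.5,35.5) (2,39)
edge 0: (1.5,34)→(2.5,1.5)  cross = 1.5·1.5 − 2.5·34 = -82.7500; (r_i+r_j)·cross = 4·-82.7500 = -331.0000
edge 1: (2.5,1.5)→(19.5,1.5)  cross = 2.5·1.5 − 19.5·1.5 = -25.5000; (r_i+r_j)·cross = 22·-25.5000 = -561.0000
edge 2: (19.5,1.5)→(19,22)  cross = 19.5·22 − 19·1.5 = 400.5000; (r_i+r_j)·cross = 38.5·400.5000 = 15419.2500
edge 3: (19,22)→(18,24.5)  cross = 19·24.5 − 18·22 = 69.5000; (r_i+r_j)·cross = 37·69.5000 = 2571.5000
edge 4: (18,24.5)→(13.5,35.5)  cross = 18·35.5 − 13.5·24.5 = 308.2500; (r_i+r_j)·cross = 31.5·308.2500 = 9709.8750
edge 5: (13.5,35.5)→(2,39)  cross = 13.5·39 − 2·35.5 = 455.5000; (r_i+r_j)·cross = 15.5·455.5000 = 7060.2500
edge 6: (2,39)→(1.5,34)  cross = 2·34 − 1.5·39 = 9.5000; (r_i+r_j)·cross = 3.5·9.5000 = 33.2500
Σcross = 1135.0000 → A = |Σcross|/2 = 567.5000 mm²
Σ(r_i+r_j)·cross = 33902.1250 → first moment M = |Σ|/6 = 5650.3542
R_c = M/A = 5650.3542/567.5000 = 9.9566 mm
θ = 110° = 1.919862 rad
V = θ·R_c·A = 1.919862·9.9566·567.5000 = 10847.901 mm³

Volume = 10847.901 mm³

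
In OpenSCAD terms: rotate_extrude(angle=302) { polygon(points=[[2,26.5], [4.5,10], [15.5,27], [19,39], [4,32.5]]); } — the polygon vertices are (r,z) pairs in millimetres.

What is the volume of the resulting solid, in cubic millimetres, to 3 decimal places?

Volume = 11158.593 mm³

Profile (r,z), 5 vertices: (2,26.5) (4.5,10) (15.5,27) (19,39) (4,32.5)
edge 0: (2,26.5)→(4.5,10)  cross = 2·10 − 4.5·26.5 = -99.2500; (r_i+r_j)·cross = 6.5·-99.2500 = -645.1250
edge 1: (4.5,10)→(15.5,27)  cross = 4.5·27 − 15.5·10 = -33.5000; (r_i+r_j)·cross = 20·-33.5000 = -670.0000
edge 2: (15.5,27)→(19,39)  cross = 15.5·39 − 19·27 = 91.5000; (r_i+r_j)·cross = 34.5·91.5000 = 3156.7500
edge 3: (19,39)→(4,32.5)  cross = 19·32.5 − 4·39 = 461.5000; (r_i+r_j)·cross = 23·461.5000 = 10614.5000
edge 4: (4,32.5)→(2,26.5)  cross = 4·26.5 − 2·32.5 = 41.0000; (r_i+r_j)·cross = 6·41.0000 = 246.0000
Σcross = 461.2500 → A = |Σcross|/2 = 230.6250 mm²
Σ(r_i+r_j)·cross = 12702.1250 → first moment M = |Σ|/6 = 2117.0208
R_c = M/A = 2117.0208/230.6250 = 9.1795 mm
θ = 302° = 5.270894 rad
V = θ·R_c·A = 5.270894·9.1795·230.6250 = 11158.593 mm³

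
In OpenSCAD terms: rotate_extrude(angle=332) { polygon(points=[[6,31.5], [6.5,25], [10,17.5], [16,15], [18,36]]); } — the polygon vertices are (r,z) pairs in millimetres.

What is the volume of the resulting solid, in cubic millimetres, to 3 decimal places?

Volume = 12086.830 mm³

Profile (r,z), 5 vertices: (6,31.5) (6.5,25) (10,17.5) (16,15) (18,36)
edge 0: (6,31.5)→(6.5,25)  cross = 6·25 − 6.5·31.5 = -54.7500; (r_i+r_j)·cross = 12.5·-54.7500 = -684.3750
edge 1: (6.5,25)→(10,17.5)  cross = 6.5·17.5 − 10·25 = -136.2500; (r_i+r_j)·cross = 16.5·-136.2500 = -2248.1250
edge 2: (10,17.5)→(16,15)  cross = 10·15 − 16·17.5 = -130.0000; (r_i+r_j)·cross = 26·-130.0000 = -3380.0000
edge 3: (16,15)→(18,36)  cross = 16·36 − 18·15 = 306.0000; (r_i+r_j)·cross = 34·306.0000 = 10404.0000
edge 4: (18,36)→(6,31.5)  cross = 18·31.5 − 6·36 = 351.0000; (r_i+r_j)·cross = 24·351.0000 = 8424.0000
Σcross = 336.0000 → A = |Σcross|/2 = 168.0000 mm²
Σ(r_i+r_j)·cross = 12515.5000 → first moment M = |Σ|/6 = 2085.9167
R_c = M/A = 2085.9167/168.0000 = 12.4162 mm
θ = 332° = 5.794493 rad
V = θ·R_c·A = 5.794493·12.4162·168.0000 = 12086.830 mm³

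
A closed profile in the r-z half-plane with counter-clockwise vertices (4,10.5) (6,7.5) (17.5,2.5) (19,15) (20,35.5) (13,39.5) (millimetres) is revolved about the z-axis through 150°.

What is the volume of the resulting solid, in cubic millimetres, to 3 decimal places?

Volume = 13031.555 mm³

Profile (r,z), 6 vertices: (4,10.5) (6,7.5) (17.5,2.5) (19,15) (20,35.5) (13,39.5)
edge 0: (4,10.5)→(6,7.5)  cross = 4·7.5 − 6·10.5 = -33.0000; (r_i+r_j)·cross = 10·-33.0000 = -330.0000
edge 1: (6,7.5)→(17.5,2.5)  cross = 6·2.5 − 17.5·7.5 = -116.2500; (r_i+r_j)·cross = 23.5·-116.2500 = -2731.8750
edge 2: (17.5,2.5)→(19,15)  cross = 17.5·15 − 19·2.5 = 215.0000; (r_i+r_j)·cross = 36.5·215.0000 = 7847.5000
edge 3: (19,15)→(20,35.5)  cross = 19·35.5 − 20·15 = 374.5000; (r_i+r_j)·cross = 39·374.5000 = 14605.5000
edge 4: (20,35.5)→(13,39.5)  cross = 20·39.5 − 13·35.5 = 328.5000; (r_i+r_j)·cross = 33·328.5000 = 10840.5000
edge 5: (13,39.5)→(4,10.5)  cross = 13·10.5 − 4·39.5 = -21.5000; (r_i+r_j)·cross = 17·-21.5000 = -365.5000
Σcross = 747.2500 → A = |Σcross|/2 = 373.6250 mm²
Σ(r_i+r_j)·cross = 29866.1250 → first moment M = |Σ|/6 = 4977.6875
R_c = M/A = 4977.6875/373.6250 = 13.3227 mm
θ = 150° = 2.617994 rad
V = θ·R_c·A = 2.617994·13.3227·373.6250 = 13031.555 mm³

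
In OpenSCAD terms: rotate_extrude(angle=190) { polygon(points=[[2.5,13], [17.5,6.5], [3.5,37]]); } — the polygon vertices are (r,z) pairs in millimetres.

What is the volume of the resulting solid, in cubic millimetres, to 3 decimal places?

Volume = 4760.160 mm³

Profile (r,z), 3 vertices: (2.5,13) (17.5,6.5) (3.5,37)
edge 0: (2.5,13)→(17.5,6.5)  cross = 2.5·6.5 − 17.5·13 = -211.2500; (r_i+r_j)·cross = 20·-211.2500 = -4225.0000
edge 1: (17.5,6.5)→(3.5,37)  cross = 17.5·37 − 3.5·6.5 = 624.7500; (r_i+r_j)·cross = 21·624.7500 = 13119.7500
edge 2: (3.5,37)→(2.5,13)  cross = 3.5·13 − 2.5·37 = -47.0000; (r_i+r_j)·cross = 6·-47.0000 = -282.0000
Σcross = 366.5000 → A = |Σcross|/2 = 183.2500 mm²
Σ(r_i+r_j)·cross = 8612.7500 → first moment M = |Σ|/6 = 1435.4583
R_c = M/A = 1435.4583/183.2500 = 7.8333 mm
θ = 190° = 3.316126 rad
V = θ·R_c·A = 3.316126·7.8333·183.2500 = 4760.160 mm³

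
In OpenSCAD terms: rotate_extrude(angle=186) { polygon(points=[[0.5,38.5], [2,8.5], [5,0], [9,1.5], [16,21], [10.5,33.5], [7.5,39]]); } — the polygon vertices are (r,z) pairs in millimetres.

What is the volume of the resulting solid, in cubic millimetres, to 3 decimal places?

Volume = 9259.497 mm³

Profile (r,z), 7 vertices: (0.5,38.5) (2,8.5) (5,0) (9,1.5) (16,21) (10.5,33.5) (7.5,39)
edge 0: (0.5,38.5)→(2,8.5)  cross = 0.5·8.5 − 2·38.5 = -72.7500; (r_i+r_j)·cross = 2.5·-72.7500 = -181.8750
edge 1: (2,8.5)→(5,0)  cross = 2·0 − 5·8.5 = -42.5000; (r_i+r_j)·cross = 7·-42.5000 = -297.5000
edge 2: (5,0)→(9,1.5)  cross = 5·1.5 − 9·0 = 7.5000; (r_i+r_j)·cross = 14·7.5000 = 105.0000
edge 3: (9,1.5)→(16,21)  cross = 9·21 − 16·1.5 = 165.0000; (r_i+r_j)·cross = 25·165.0000 = 4125.0000
edge 4: (16,21)→(10.5,33.5)  cross = 16·33.5 − 10.5·21 = 315.5000; (r_i+r_j)·cross = 26.5·315.5000 = 8360.7500
edge 5: (10.5,33.5)→(7.5,39)  cross = 10.5·39 − 7.5·33.5 = 158.2500; (r_i+r_j)·cross = 18·158.2500 = 2848.5000
edge 6: (7.5,39)→(0.5,38.5)  cross = 7.5·38.5 − 0.5·39 = 269.2500; (r_i+r_j)·cross = 8·269.2500 = 2154.0000
Σcross = 800.2500 → A = |Σcross|/2 = 400.1250 mm²
Σ(r_i+r_j)·cross = 17113.8750 → first moment M = |Σ|/6 = 2852.3125
R_c = M/A = 2852.3125/400.1250 = 7.1286 mm
θ = 186° = 3.246312 rad
V = θ·R_c·A = 3.246312·7.1286·400.1250 = 9259.497 mm³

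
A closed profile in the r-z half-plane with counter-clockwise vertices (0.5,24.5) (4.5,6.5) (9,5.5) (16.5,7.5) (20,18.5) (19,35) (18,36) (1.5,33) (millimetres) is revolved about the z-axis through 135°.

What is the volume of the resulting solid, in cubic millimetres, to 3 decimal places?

Profile (r,z), 8 vertices: (0.5,24.5) (4.5,6.5) (9,5.5) (16.5,7.5) (20,18.5) (19,35) (18,36) (1.5,33)
edge 0: (0.5,24.5)→(4.5,6.5)  cross = 0.5·6.5 − 4.5·24.5 = -107.0000; (r_i+r_j)·cross = 5·-107.0000 = -535.0000
edge 1: (4.5,6.5)→(9,5.5)  cross = 4.5·5.5 − 9·6.5 = -33.7500; (r_i+r_j)·cross = 13.5·-33.7500 = -455.6250
edge 2: (9,5.5)→(16.5,7.5)  cross = 9·7.5 − 16.5·5.5 = -23.2500; (r_i+r_j)·cross = 25.5·-23.2500 = -592.8750
edge 3: (16.5,7.5)→(20,18.5)  cross = 16.5·18.5 − 20·7.5 = 155.2500; (r_i+r_j)·cross = 36.5·155.2500 = 5666.6250
edge 4: (20,18.5)→(19,35)  cross = 20·35 − 19·18.5 = 348.5000; (r_i+r_j)·cross = 39·348.5000 = 13591.5000
edge 5: (19,35)→(18,36)  cross = 19·36 − 18·35 = 54.0000; (r_i+r_j)·cross = 37·54.0000 = 1998.0000
edge 6: (18,36)→(1.5,33)  cross = 18·33 − 1.5·36 = 540.0000; (r_i+r_j)·cross = 19.5·540.0000 = 10530.0000
edge 7: (1.5,33)→(0.5,24.5)  cross = 1.5·24.5 − 0.5·33 = 20.2500; (r_i+r_j)·cross = 2·20.2500 = 40.5000
Σcross = 954.0000 → A = |Σcross|/2 = 477.0000 mm²
Σ(r_i+r_j)·cross = 30243.1250 → first moment M = |Σ|/6 = 5040.5208
R_c = M/A = 5040.5208/477.0000 = 10.5671 mm
θ = 135° = 2.356194 rad
V = θ·R_c·A = 2.356194·10.5671·477.0000 = 11876.447 mm³

Volume = 11876.447 mm³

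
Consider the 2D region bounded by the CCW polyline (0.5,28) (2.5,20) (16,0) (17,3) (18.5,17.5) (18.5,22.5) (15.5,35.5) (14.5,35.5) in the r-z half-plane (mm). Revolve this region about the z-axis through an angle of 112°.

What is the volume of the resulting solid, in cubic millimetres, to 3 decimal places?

Volume = 8098.688 mm³

Profile (r,z), 8 vertices: (0.5,28) (2.5,20) (16,0) (17,3) (18.5,17.5) (18.5,22.5) (15.5,35.5) (14.5,35.5)
edge 0: (0.5,28)→(2.5,20)  cross = 0.5·20 − 2.5·28 = -60.0000; (r_i+r_j)·cross = 3·-60.0000 = -180.0000
edge 1: (2.5,20)→(16,0)  cross = 2.5·0 − 16·20 = -320.0000; (r_i+r_j)·cross = 18.5·-320.0000 = -5920.0000
edge 2: (16,0)→(17,3)  cross = 16·3 − 17·0 = 48.0000; (r_i+r_j)·cross = 33·48.0000 = 1584.0000
edge 3: (17,3)→(18.5,17.5)  cross = 17·17.5 − 18.5·3 = 242.0000; (r_i+r_j)·cross = 35.5·242.0000 = 8591.0000
edge 4: (18.5,17.5)→(18.5,22.5)  cross = 18.5·22.5 − 18.5·17.5 = 92.5000; (r_i+r_j)·cross = 37·92.5000 = 3422.5000
edge 5: (18.5,22.5)→(15.5,35.5)  cross = 18.5·35.5 − 15.5·22.5 = 308.0000; (r_i+r_j)·cross = 34·308.0000 = 10472.0000
edge 6: (15.5,35.5)→(14.5,35.5)  cross = 15.5·35.5 − 14.5·35.5 = 35.5000; (r_i+r_j)·cross = 30·35.5000 = 1065.0000
edge 7: (14.5,35.5)→(0.5,28)  cross = 14.5·28 − 0.5·35.5 = 388.2500; (r_i+r_j)·cross = 15·388.2500 = 5823.7500
Σcross = 734.2500 → A = |Σcross|/2 = 367.1250 mm²
Σ(r_i+r_j)·cross = 24858.2500 → first moment M = |Σ|/6 = 4143.0417
R_c = M/A = 4143.0417/367.1250 = 11.2851 mm
θ = 112° = 1.954769 rad
V = θ·R_c·A = 1.954769·11.2851·367.1250 = 8098.688 mm³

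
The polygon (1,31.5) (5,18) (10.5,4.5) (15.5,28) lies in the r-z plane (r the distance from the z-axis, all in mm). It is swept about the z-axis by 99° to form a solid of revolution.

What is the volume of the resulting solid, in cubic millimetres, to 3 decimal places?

Profile (r,z), 4 vertices: (1,31.5) (5,18) (10.5,4.5) (15.5,28)
edge 0: (1,31.5)→(5,18)  cross = 1·18 − 5·31.5 = -139.5000; (r_i+r_j)·cross = 6·-139.5000 = -837.0000
edge 1: (5,18)→(10.5,4.5)  cross = 5·4.5 − 10.5·18 = -166.5000; (r_i+r_j)·cross = 15.5·-166.5000 = -2580.7500
edge 2: (10.5,4.5)→(15.5,28)  cross = 10.5·28 − 15.5·4.5 = 224.2500; (r_i+r_j)·cross = 26·224.2500 = 5830.5000
edge 3: (15.5,28)→(1,31.5)  cross = 15.5·31.5 − 1·28 = 460.2500; (r_i+r_j)·cross = 16.5·460.2500 = 7594.1250
Σcross = 378.5000 → A = |Σcross|/2 = 189.2500 mm²
Σ(r_i+r_j)·cross = 10006.8750 → first moment M = |Σ|/6 = 1667.8125
R_c = M/A = 1667.8125/189.2500 = 8.8127 mm
θ = 99° = 1.727876 rad
V = θ·R_c·A = 1.727876·8.8127·189.2500 = 2881.773 mm³

Volume = 2881.773 mm³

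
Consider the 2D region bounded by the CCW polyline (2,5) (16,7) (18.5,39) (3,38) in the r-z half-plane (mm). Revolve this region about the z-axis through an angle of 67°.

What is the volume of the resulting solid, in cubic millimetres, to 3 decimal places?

Profile (r,z), 4 vertices: (2,5) (16,7) (18.5,39) (3,38)
edge 0: (2,5)→(16,7)  cross = 2·7 − 16·5 = -66.0000; (r_i+r_j)·cross = 18·-66.0000 = -1188.0000
edge 1: (16,7)→(18.5,39)  cross = 16·39 − 18.5·7 = 494.5000; (r_i+r_j)·cross = 34.5·494.5000 = 17060.2500
edge 2: (18.5,39)→(3,38)  cross = 18.5·38 − 3·39 = 586.0000; (r_i+r_j)·cross = 21.5·586.0000 = 12599.0000
edge 3: (3,38)→(2,5)  cross = 3·5 − 2·38 = -61.0000; (r_i+r_j)·cross = 5·-61.0000 = -305.0000
Σcross = 953.5000 → A = |Σcross|/2 = 476.7500 mm²
Σ(r_i+r_j)·cross = 28166.2500 → first moment M = |Σ|/6 = 4694.3750
R_c = M/A = 4694.3750/476.7500 = 9.8466 mm
θ = 67° = 1.169371 rad
V = θ·R_c·A = 1.169371·9.8466·476.7500 = 5489.464 mm³

Volume = 5489.464 mm³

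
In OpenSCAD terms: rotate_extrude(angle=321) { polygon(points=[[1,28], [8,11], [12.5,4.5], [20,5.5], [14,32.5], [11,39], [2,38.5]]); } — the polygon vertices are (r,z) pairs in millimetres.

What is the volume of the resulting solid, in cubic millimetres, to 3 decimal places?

Volume = 22456.832 mm³

Profile (r,z), 7 vertices: (1,28) (8,11) (12.5,4.5) (20,5.5) (14,32.5) (11,39) (2,38.5)
edge 0: (1,28)→(8,11)  cross = 1·11 − 8·28 = -213.0000; (r_i+r_j)·cross = 9·-213.0000 = -1917.0000
edge 1: (8,11)→(12.5,4.5)  cross = 8·4.5 − 12.5·11 = -101.5000; (r_i+r_j)·cross = 20.5·-101.5000 = -2080.7500
edge 2: (12.5,4.5)→(20,5.5)  cross = 12.5·5.5 − 20·4.5 = -21.2500; (r_i+r_j)·cross = 32.5·-21.2500 = -690.6250
edge 3: (20,5.5)→(14,32.5)  cross = 20·32.5 − 14·5.5 = 573.0000; (r_i+r_j)·cross = 34·573.0000 = 19482.0000
edge 4: (14,32.5)→(11,39)  cross = 14·39 − 11·32.5 = 188.5000; (r_i+r_j)·cross = 25·188.5000 = 4712.5000
edge 5: (11,39)→(2,38.5)  cross = 11·38.5 − 2·39 = 345.5000; (r_i+r_j)·cross = 13·345.5000 = 4491.5000
edge 6: (2,38.5)→(1,28)  cross = 2·28 − 1·38.5 = 17.5000; (r_i+r_j)·cross = 3·17.5000 = 52.5000
Σcross = 788.7500 → A = |Σcross|/2 = 394.3750 mm²
Σ(r_i+r_j)·cross = 24050.1250 → first moment M = |Σ|/6 = 4008.3542
R_c = M/A = 4008.3542/394.3750 = 10.1638 mm
θ = 321° = 5.602507 rad
V = θ·R_c·A = 5.602507·10.1638·394.3750 = 22456.832 mm³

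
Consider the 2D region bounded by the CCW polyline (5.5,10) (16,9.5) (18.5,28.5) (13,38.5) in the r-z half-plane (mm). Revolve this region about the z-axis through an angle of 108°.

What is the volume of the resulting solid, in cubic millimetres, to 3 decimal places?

Profile (r,z), 4 vertices: (5.5,10) (16,9.5) (18.5,28.5) (13,38.5)
edge 0: (5.5,10)→(16,9.5)  cross = 5.5·9.5 − 16·10 = -107.7500; (r_i+r_j)·cross = 21.5·-107.7500 = -2316.6250
edge 1: (16,9.5)→(18.5,28.5)  cross = 16·28.5 − 18.5·9.5 = 280.2500; (r_i+r_j)·cross = 34.5·280.2500 = 9668.6250
edge 2: (18.5,28.5)→(13,38.5)  cross = 18.5·38.5 − 13·28.5 = 341.7500; (r_i+r_j)·cross = 31.5·341.7500 = 10765.1250
edge 3: (13,38.5)→(5.5,10)  cross = 13·10 − 5.5·38.5 = -81.7500; (r_i+r_j)·cross = 18.5·-81.7500 = -1512.3750
Σcross = 432.5000 → A = |Σcross|/2 = 216.2500 mm²
Σ(r_i+r_j)·cross = 16604.7500 → first moment M = |Σ|/6 = 2767.4583
R_c = M/A = 2767.4583/216.2500 = 12.7975 mm
θ = 108° = 1.884956 rad
V = θ·R_c·A = 1.884956·12.7975·216.2500 = 5216.536 mm³

Volume = 5216.536 mm³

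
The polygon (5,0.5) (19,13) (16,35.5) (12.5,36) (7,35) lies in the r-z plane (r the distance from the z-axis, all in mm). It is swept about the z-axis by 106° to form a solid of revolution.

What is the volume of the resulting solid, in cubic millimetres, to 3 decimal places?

Volume = 7088.116 mm³

Profile (r,z), 5 vertices: (5,0.5) (19,13) (16,35.5) (12.5,36) (7,35)
edge 0: (5,0.5)→(19,13)  cross = 5·13 − 19·0.5 = 55.5000; (r_i+r_j)·cross = 24·55.5000 = 1332.0000
edge 1: (19,13)→(16,35.5)  cross = 19·35.5 − 16·13 = 466.5000; (r_i+r_j)·cross = 35·466.5000 = 16327.5000
edge 2: (16,35.5)→(12.5,36)  cross = 16·36 − 12.5·35.5 = 132.2500; (r_i+r_j)·cross = 28.5·132.2500 = 3769.1250
edge 3: (12.5,36)→(7,35)  cross = 12.5·35 − 7·36 = 185.5000; (r_i+r_j)·cross = 19.5·185.5000 = 3617.2500
edge 4: (7,35)→(5,0.5)  cross = 7·0.5 − 5·35 = -171.5000; (r_i+r_j)·cross = 12·-171.5000 = -2058.0000
Σcross = 668.2500 → A = |Σcross|/2 = 334.1250 mm²
Σ(r_i+r_j)·cross = 22987.8750 → first moment M = |Σ|/6 = 3831.3125
R_c = M/A = 3831.3125/334.1250 = 11.4667 mm
θ = 106° = 1.850049 rad
V = θ·R_c·A = 1.850049·11.4667·334.1250 = 7088.116 mm³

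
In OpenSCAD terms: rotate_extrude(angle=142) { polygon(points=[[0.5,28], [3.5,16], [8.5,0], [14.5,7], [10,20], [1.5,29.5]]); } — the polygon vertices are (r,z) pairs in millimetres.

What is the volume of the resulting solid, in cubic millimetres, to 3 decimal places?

Volume = 3250.172 mm³

Profile (r,z), 6 vertices: (0.5,28) (3.5,16) (8.5,0) (14.5,7) (10,20) (1.5,29.5)
edge 0: (0.5,28)→(3.5,16)  cross = 0.5·16 − 3.5·28 = -90.0000; (r_i+r_j)·cross = 4·-90.0000 = -360.0000
edge 1: (3.5,16)→(8.5,0)  cross = 3.5·0 − 8.5·16 = -136.0000; (r_i+r_j)·cross = 12·-136.0000 = -1632.0000
edge 2: (8.5,0)→(14.5,7)  cross = 8.5·7 − 14.5·0 = 59.5000; (r_i+r_j)·cross = 23·59.5000 = 1368.5000
edge 3: (14.5,7)→(10,20)  cross = 14.5·20 − 10·7 = 220.0000; (r_i+r_j)·cross = 24.5·220.0000 = 5390.0000
edge 4: (10,20)→(1.5,29.5)  cross = 10·29.5 − 1.5·20 = 265.0000; (r_i+r_j)·cross = 11.5·265.0000 = 3047.5000
edge 5: (1.5,29.5)→(0.5,28)  cross = 1.5·28 − 0.5·29.5 = 27.2500; (r_i+r_j)·cross = 2·27.2500 = 54.5000
Σcross = 345.7500 → A = |Σcross|/2 = 172.8750 mm²
Σ(r_i+r_j)·cross = 7868.5000 → first moment M = |Σ|/6 = 1311.4167
R_c = M/A = 1311.4167/172.8750 = 7.5859 mm
θ = 142° = 2.478368 rad
V = θ·R_c·A = 2.478368·7.5859·172.8750 = 3250.172 mm³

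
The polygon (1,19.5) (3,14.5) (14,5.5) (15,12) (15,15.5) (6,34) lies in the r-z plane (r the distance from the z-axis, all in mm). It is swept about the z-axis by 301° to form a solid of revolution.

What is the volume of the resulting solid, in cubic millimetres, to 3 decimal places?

Profile (r,z), 6 vertices: (1,19.5) (3,14.5) (14,5.5) (15,12) (15,15.5) (6,34)
edge 0: (1,19.5)→(3,14.5)  cross = 1·14.5 − 3·19.5 = -44.0000; (r_i+r_j)·cross = 4·-44.0000 = -176.0000
edge 1: (3,14.5)→(14,5.5)  cross = 3·5.5 − 14·14.5 = -186.5000; (r_i+r_j)·cross = 17·-186.5000 = -3170.5000
edge 2: (14,5.5)→(15,12)  cross = 14·12 − 15·5.5 = 85.5000; (r_i+r_j)·cross = 29·85.5000 = 2479.5000
edge 3: (15,12)→(15,15.5)  cross = 15·15.5 − 15·12 = 52.5000; (r_i+r_j)·cross = 30·52.5000 = 1575.0000
edge 4: (15,15.5)→(6,34)  cross = 15·34 − 6·15.5 = 417.0000; (r_i+r_j)·cross = 21·417.0000 = 8757.0000
edge 5: (6,34)→(1,19.5)  cross = 6·19.5 − 1·34 = 83.0000; (r_i+r_j)·cross = 7·83.0000 = 581.0000
Σcross = 407.5000 → A = |Σcross|/2 = 203.7500 mm²
Σ(r_i+r_j)·cross = 10046.0000 → first moment M = |Σ|/6 = 1674.3333
R_c = M/A = 1674.3333/203.7500 = 8.2176 mm
θ = 301° = 5.253441 rad
V = θ·R_c·A = 5.253441·8.2176·203.7500 = 8796.011 mm³

Volume = 8796.011 mm³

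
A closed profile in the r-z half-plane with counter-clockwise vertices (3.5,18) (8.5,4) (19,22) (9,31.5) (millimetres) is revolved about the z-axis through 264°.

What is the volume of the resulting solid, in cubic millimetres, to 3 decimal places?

Volume = 10171.718 mm³

Profile (r,z), 4 vertices: (3.5,18) (8.5,4) (19,22) (9,31.5)
edge 0: (3.5,18)→(8.5,4)  cross = 3.5·4 − 8.5·18 = -139.0000; (r_i+r_j)·cross = 12·-139.0000 = -1668.0000
edge 1: (8.5,4)→(19,22)  cross = 8.5·22 − 19·4 = 111.0000; (r_i+r_j)·cross = 27.5·111.0000 = 3052.5000
edge 2: (19,22)→(9,31.5)  cross = 19·31.5 − 9·22 = 400.5000; (r_i+r_j)·cross = 28·400.5000 = 11214.0000
edge 3: (9,31.5)→(3.5,18)  cross = 9·18 − 3.5·31.5 = 51.7500; (r_i+r_j)·cross = 12.5·51.7500 = 646.8750
Σcross = 424.2500 → A = |Σcross|/2 = 212.1250 mm²
Σ(r_i+r_j)·cross = 13245.3750 → first moment M = |Σ|/6 = 2207.5625
R_c = M/A = 2207.5625/212.1250 = 10.4069 mm
θ = 264° = 4.607669 rad
V = θ·R_c·A = 4.607669·10.4069·212.1250 = 10171.718 mm³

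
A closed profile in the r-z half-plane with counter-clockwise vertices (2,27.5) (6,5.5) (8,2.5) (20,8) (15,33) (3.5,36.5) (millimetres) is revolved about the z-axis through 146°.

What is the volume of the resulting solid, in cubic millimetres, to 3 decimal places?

Volume = 10946.082 mm³

Profile (r,z), 6 vertices: (2,27.5) (6,5.5) (8,2.5) (20,8) (15,33) (3.5,36.5)
edge 0: (2,27.5)→(6,5.5)  cross = 2·5.5 − 6·27.5 = -154.0000; (r_i+r_j)·cross = 8·-154.0000 = -1232.0000
edge 1: (6,5.5)→(8,2.5)  cross = 6·2.5 − 8·5.5 = -29.0000; (r_i+r_j)·cross = 14·-29.0000 = -406.0000
edge 2: (8,2.5)→(20,8)  cross = 8·8 − 20·2.5 = 14.0000; (r_i+r_j)·cross = 28·14.0000 = 392.0000
edge 3: (20,8)→(15,33)  cross = 20·33 − 15·8 = 540.0000; (r_i+r_j)·cross = 35·540.0000 = 18900.0000
edge 4: (15,33)→(3.5,36.5)  cross = 15·36.5 − 3.5·33 = 432.0000; (r_i+r_j)·cross = 18.5·432.0000 = 7992.0000
edge 5: (3.5,36.5)→(2,27.5)  cross = 3.5·27.5 − 2·36.5 = 23.2500; (r_i+r_j)·cross = 5.5·23.2500 = 127.8750
Σcross = 826.2500 → A = |Σcross|/2 = 413.1250 mm²
Σ(r_i+r_j)·cross = 25773.8750 → first moment M = |Σ|/6 = 4295.6458
R_c = M/A = 4295.6458/413.1250 = 10.3979 mm
θ = 146° = 2.548181 rad
V = θ·R_c·A = 2.548181·10.3979·413.1250 = 10946.082 mm³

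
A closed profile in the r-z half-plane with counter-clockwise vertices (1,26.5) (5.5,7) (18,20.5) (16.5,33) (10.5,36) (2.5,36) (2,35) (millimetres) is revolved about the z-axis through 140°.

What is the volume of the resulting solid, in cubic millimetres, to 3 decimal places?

Volume = 7395.695 mm³

Profile (r,z), 7 vertices: (1,26.5) (5.5,7) (18,20.5) (16.5,33) (10.5,36) (2.5,36) (2,35)
edge 0: (1,26.5)→(5.5,7)  cross = 1·7 − 5.5·26.5 = -138.7500; (r_i+r_j)·cross = 6.5·-138.7500 = -901.8750
edge 1: (5.5,7)→(18,20.5)  cross = 5.5·20.5 − 18·7 = -13.2500; (r_i+r_j)·cross = 23.5·-13.2500 = -311.3750
edge 2: (18,20.5)→(16.5,33)  cross = 18·33 − 16.5·20.5 = 255.7500; (r_i+r_j)·cross = 34.5·255.7500 = 8823.3750
edge 3: (16.5,33)→(10.5,36)  cross = 16.5·36 − 10.5·33 = 247.5000; (r_i+r_j)·cross = 27·247.5000 = 6682.5000
edge 4: (10.5,36)→(2.5,36)  cross = 10.5·36 − 2.5·36 = 288.0000; (r_i+r_j)·cross = 13·288.0000 = 3744.0000
edge 5: (2.5,36)→(2,35)  cross = 2.5·35 − 2·36 = 15.5000; (r_i+r_j)·cross = 4.5·15.5000 = 69.7500
edge 6: (2,35)→(1,26.5)  cross = 2·26.5 − 1·35 = 18.0000; (r_i+r_j)·cross = 3·18.0000 = 54.0000
Σcross = 672.7500 → A = |Σcross|/2 = 336.3750 mm²
Σ(r_i+r_j)·cross = 18160.3750 → first moment M = |Σ|/6 = 3026.7292
R_c = M/A = 3026.7292/336.3750 = 8.9981 mm
θ = 140° = 2.443461 rad
V = θ·R_c·A = 2.443461·8.9981·336.3750 = 7395.695 mm³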